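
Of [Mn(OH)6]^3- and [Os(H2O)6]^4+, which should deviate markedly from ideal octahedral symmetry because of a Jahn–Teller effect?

[Mn(OH)6]^3-: Each hydroxide is −1; balancing the −3 overall charge requires Mn(III). Manganese is a group-7 element; Mn(III) is therefore d⁴. Hydroxide is a weak-field ligand for a first-row metal, so the complex is high-spin. The t₂g³e_g¹ (high-spin) configuration has an unevenly filled e_g set; the Jahn–Teller theorem predicts a tetragonal distortion (typically axial elongation) to lift the degeneracy.
[Os(H2O)6]^4+: Ligand charges: water is neutral. With an overall charge of +4 the osmium centre must be in the +4 oxidation state. Osmium is a group-8 element; Os(IV) is therefore d⁴. A 5d ion has a large Δₒ and is invariably low-spin. The d⁴ configuration leaves the e_g set evenly filled (or empty) — no strong Jahn–Teller driving force.

[Mn(OH)6]^3-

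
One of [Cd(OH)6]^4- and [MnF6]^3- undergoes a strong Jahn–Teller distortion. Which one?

[MnF6]^3-

[Cd(OH)6]^4-: Summing ligand charges against the −4 overall charge gives an oxidation state of +2 for cadmium. Group 12 minus oxidation state 2 gives a d¹⁰ configuration. The d¹⁰ configuration leaves the e_g set evenly filled (or empty) — no strong Jahn–Teller driving force.
[MnF6]^3-: Summing ligand charges against the −3 overall charge gives an oxidation state of +3 for manganese. Manganese is a group-7 element; Mn(III) is therefore d⁴. Fluoride is a weak-field ligand for a first-row metal, so the complex is high-spin. The t₂g³e_g¹ (high-spin) configuration has an unevenly filled e_g set; the Jahn–Teller theorem predicts a tetragonal distortion (typically axial elongation) to lift the degeneracy.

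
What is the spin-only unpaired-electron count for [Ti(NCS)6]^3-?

1 unpaired electron

Each isothiocyanate is −1; balancing the −3 overall charge requires Ti(III).
Titanium is a group-4 element; Ti(III) is therefore d¹.
In an octahedral field the d¹ configuration is t₂g¹e_g⁰ (only one arrangement possible), giving 1 unpaired electron.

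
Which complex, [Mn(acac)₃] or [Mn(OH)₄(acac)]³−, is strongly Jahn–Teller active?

[Mn(acac)₃]

[Mn(acac)₃]: Summing ligand charges against the 0 overall charge gives an oxidation state of +3 for manganese. Group 7 minus oxidation state 3 gives a d⁴ configuration. Acetylacetonate is a weak-field ligand for a first-row metal, so the complex is high-spin. The t₂g³e_g¹ (high-spin) configuration has an unevenly filled e_g set; the Jahn–Teller theorem predicts a tetragonal distortion (typically axial elongation) to lift the degeneracy.
[Mn(OH)₄(acac)]³−: Each hydroxide is −1; each acetylacetonate is −1; balancing the −3 overall charge requires Mn(II). Manganese is a group-7 element; Mn(II) is therefore d⁵. Acetylacetonate and hydroxide are weak-field ligands for a first-row metal, so the complex is high-spin. The d⁵ configuration leaves the e_g set evenly filled (or empty) — no strong Jahn–Teller driving force.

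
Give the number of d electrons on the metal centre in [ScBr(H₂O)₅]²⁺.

d0

Each bromide is −1; water is neutral; balancing the +2 overall charge requires Sc(III).
Group 3 minus oxidation state 3 gives a d⁰ configuration.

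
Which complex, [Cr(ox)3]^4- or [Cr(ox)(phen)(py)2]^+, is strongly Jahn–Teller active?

[Cr(ox)3]^4-

[Cr(ox)3]^4-: Summing ligand charges against the −4 overall charge gives an oxidation state of +2 for chromium. Chromium is a group-6 element; Cr(II) is therefore d⁴. Oxalate is a weak-field ligand for a first-row metal, so the complex is high-spin. The t₂g³e_g¹ (high-spin) configuration has an unevenly filled e_g set; the Jahn–Teller theorem predicts a tetragonal distortion (typically axial elongation) to lift the degeneracy.
[Cr(ox)(phen)(py)2]^+: Ligand charges: each oxalate is −2; 1,10-phenanthroline is neutral; pyridine is neutral. With an overall charge of +1 the chromium centre must be in the +3 oxidation state. Cr sits in group 6, so the d-electron count is 6 − 3 = 3. The d³ configuration leaves the e_g set evenly filled (or empty) — no strong Jahn–Teller driving force.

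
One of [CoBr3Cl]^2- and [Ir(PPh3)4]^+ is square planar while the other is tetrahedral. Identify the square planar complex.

[Ir(PPh3)4]^+

For [CoBr3Cl]^2-: Ligand charges: each bromide is −1; each chloride is −1. With an overall charge of −2 the cobalt centre must be in the +2 oxidation state. Co sits in group 9, so the d-electron count is 9 − 2 = 7. For a high-spin 3d d⁷ ion with weak-field ligands the small Δₜ gives little square-planar CFSE advantage, so four ligands adopt the sterically favoured tetrahedral geometry. → tetrahedral.
For [Ir(PPh3)4]^+: Summing ligand charges against the +1 overall charge gives an oxidation state of +1 for iridium. Iridium is a group-9 element; Ir(I) is therefore d⁸. A 5d d⁸ ion has a large crystal-field splitting; square planar leaves the high-energy d_{x²−y²} orbital empty and maximises CFSE. → square planar.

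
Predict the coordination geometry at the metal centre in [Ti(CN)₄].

Each cyanide is −1; balancing the 0 overall charge requires Ti(IV).
Group 4 minus oxidation state 4 gives a d⁰ configuration.
Coordination number: 4.
A d⁰ ion has no crystal-field stabilisation preference between square planar and tetrahedral, so four ligands adopt the sterically favoured tetrahedral geometry.

tetrahedral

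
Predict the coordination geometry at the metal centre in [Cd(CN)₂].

Summing ligand charges against the 0 overall charge gives an oxidation state of +2 for cadmium.
Cadmium is a group-12 element; Cd(II) is therefore d¹⁰.
With 2 monodentate ligands the coordination number is 2.
A d¹⁰ ion with only two ligands adopts a linear arrangement (sp hybridisation; no CFSE preference).

linear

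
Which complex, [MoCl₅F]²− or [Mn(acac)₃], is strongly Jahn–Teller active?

[MoCl₅F]²−: Summing ligand charges against the −2 overall charge gives an oxidation state of +4 for molybdenum. Mo sits in group 6, so the d-electron count is 6 − 4 = 2. The d² configuration leaves the e_g set evenly filled (or empty) — no strong Jahn–Teller driving force.
[Mn(acac)₃]: Summing ligand charges against the 0 overall charge gives an oxidation state of +3 for manganese. Manganese is a group-7 element; Mn(III) is therefore d⁴. Acetylacetonate is a weak-field ligand for a first-row metal, so the complex is high-spin. The t₂g³e_g¹ (high-spin) configuration has an unevenly filled e_g set; the Jahn–Teller theorem predicts a tetragonal distortion (typically axial elongation) to lift the degeneracy.

[Mn(acac)₃]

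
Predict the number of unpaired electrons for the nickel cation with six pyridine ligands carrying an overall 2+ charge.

Summing ligand charges against the +2 overall charge gives an oxidation state of +2 for nickel.
Group 10 minus oxidation state 2 gives a d⁸ configuration.
In an octahedral field the d⁸ configuration is t₂g⁶e_g² (only one arrangement possible), giving 2 unpaired electrons.

2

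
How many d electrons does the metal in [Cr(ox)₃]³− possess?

d³

Ligand charges: each oxalate is −2. With an overall charge of −3 the chromium centre must be in the +3 oxidation state.
Chromium is a group-6 element; Cr(III) is therefore d³.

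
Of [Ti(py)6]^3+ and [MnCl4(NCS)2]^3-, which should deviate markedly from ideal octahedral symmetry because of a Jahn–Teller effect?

[Ti(py)6]^3+: Ligand charges: pyridine is neutral. With an overall charge of +3 the titanium centre must be in the +3 oxidation state. Group 4 minus oxidation state 3 gives a d¹ configuration. The d¹ configuration leaves the e_g set evenly filled (or empty) — no strong Jahn–Teller driving force.
[MnCl4(NCS)2]^3-: Ligand charges: each chloride is −1; each isothiocyanate is −1. With an overall charge of −3 the manganese centre must be in the +3 oxidation state. Mn sits in group 7, so the d-electron count is 7 − 3 = 4. Chloride and isothiocyanate are weak-field ligands for a first-row metal, so the complex is high-spin. The t₂g³e_g¹ (high-spin) configuration has an unevenly filled e_g set; the Jahn–Teller theorem predicts a tetragonal distortion (typically axial elongation) to lift the degeneracy.

[MnCl4(NCS)2]^3-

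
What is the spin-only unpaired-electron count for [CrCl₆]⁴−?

Ligand charges: each chloride is −1. With an overall charge of −4 the chromium centre must be in the +2 oxidation state.
Chromium is a group-6 element; Cr(II) is therefore d⁴.
The spin state decides the count: Chloride is a weak-field ligand for a first-row metal, so the complex is high-spin.
An octahedral high-spin d⁴ ion is t₂g³e_g¹, giving 4 unpaired electrons.

4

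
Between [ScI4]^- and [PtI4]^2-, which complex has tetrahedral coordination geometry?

[ScI4]^-

For [ScI4]^-: Summing ligand charges against the −1 overall charge gives an oxidation state of +3 for scandium. Scandium is a group-3 element; Sc(III) is therefore d⁰. A d⁰ ion has no crystal-field stabilisation preference between square planar and tetrahedral, so four ligands adopt the sterically favoured tetrahedral geometry. → tetrahedral.
For [PtI4]^2-: Summing ligand charges against the −2 overall charge gives an oxidation state of +2 for platinum. Platinum is a group-10 element; Pt(II) is therefore d⁸. A 5d d⁸ ion has a large crystal-field splitting; square planar leaves the high-energy d_{x²−y²} orbital empty and maximises CFSE. → square planar.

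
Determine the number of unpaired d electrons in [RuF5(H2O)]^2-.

1 unpaired electron

Ligand charges: each fluoride is −1; water is neutral. With an overall charge of −2 the ruthenium centre must be in the +3 oxidation state.
Ruthenium is a group-8 element; Ru(III) is therefore d⁵.
The spin state decides the count: a 4d ion has a large Δₒ and is invariably low-spin.
An octahedral low-spin d⁵ ion is t₂g⁵e_g⁰, giving 1 unpaired electron.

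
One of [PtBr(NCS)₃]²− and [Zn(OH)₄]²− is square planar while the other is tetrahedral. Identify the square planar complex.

[PtBr(NCS)₃]²−

For [PtBr(NCS)₃]²−: Each bromide is −1; each isothiocyanate is −1; balancing the −2 overall charge requires Pt(II). Pt sits in group 10, so the d-electron count is 10 − 2 = 8. A 5d d⁸ ion has a large crystal-field splitting; square planar leaves the high-energy d_{x²−y²} orbital empty and maximises CFSE. → square planar.
For [Zn(OH)₄]²−: Each hydroxide is −1; balancing the −2 overall charge requires Zn(II). Zinc is a group-12 element; Zn(II) is therefore d¹⁰. A d¹⁰ ion has no crystal-field stabilisation preference between square planar and tetrahedral, so four ligands adopt the sterically favoured tetrahedral geometry. → tetrahedral.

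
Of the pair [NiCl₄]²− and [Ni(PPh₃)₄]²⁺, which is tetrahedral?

[NiCl₄]²−

For [NiCl₄]²−: Summing ligand charges against the −2 overall charge gives an oxidation state of +2 for nickel. Nickel is a group-10 element; Ni(II) is therefore d⁸. Chloride is a weak-field ligand. With weak-field ligands the CFSE gain from square planar is small, so a 3d d⁸ ion takes the sterically preferred tetrahedral geometry. → tetrahedral.
For [Ni(PPh₃)₄]²⁺: Summing ligand charges against the +2 overall charge gives an oxidation state of +2 for nickel. Nickel is a group-10 element; Ni(II) is therefore d⁸. Triphenylphosphine is a strong-field ligand (high in the spectrochemical series). A 3d d⁸ ion with strong-field ligands gains enough CFSE to favour square planar over tetrahedral. → square planar.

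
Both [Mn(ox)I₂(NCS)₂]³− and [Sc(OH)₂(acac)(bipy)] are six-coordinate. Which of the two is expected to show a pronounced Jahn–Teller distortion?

[Mn(ox)I₂(NCS)₂]³−

[Mn(ox)I₂(NCS)₂]³−: Ligand charges: each oxalate is −2; each iodide is −1; each isothiocyanate is −1. With an overall charge of −3 the manganese centre must be in the +3 oxidation state. Group 7 minus oxidation state 3 gives a d⁴ configuration. Iodide, isothiocyanate, and oxalate are weak-field ligands for a first-row metal, so the complex is high-spin. The t₂g³e_g¹ (high-spin) configuration has an unevenly filled e_g set; the Jahn–Teller theorem predicts a tetragonal distortion (typically axial elongation) to lift the degeneracy.
[Sc(OH)₂(acac)(bipy)]: Ligand charges: each hydroxide is −1; each acetylacetonate is −1; 2,2′-bipyridine is neutral. With an overall charge of 0 the scandium centre must be in the +3 oxidation state. Scandium is a group-3 element; Sc(III) is therefore d⁰. The d⁰ configuration leaves the e_g set evenly filled (or empty) — no strong Jahn–Teller driving force.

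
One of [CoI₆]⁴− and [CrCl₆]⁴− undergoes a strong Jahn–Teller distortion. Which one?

[CoI₆]⁴−: Each iodide is −1; balancing the −4 overall charge requires Co(II). Co sits in group 9, so the d-electron count is 9 − 2 = 7. Iodide is a weak-field ligand for a first-row metal, so the complex is high-spin. The d⁷ configuration leaves the e_g set evenly filled (or empty) — no strong Jahn–Teller driving force.
[CrCl₆]⁴−: Ligand charges: each chloride is −1. With an overall charge of −4 the chromium centre must be in the +2 oxidation state. Cr sits in group 6, so the d-electron count is 6 − 2 = 4. Chloride is a weak-field ligand for a first-row metal, so the complex is high-spin. The t₂g³e_g¹ (high-spin) configuration has an unevenly filled e_g set; the Jahn–Teller theorem predicts a tetragonal distortion (typically axial elongation) to lift the degeneracy.

[CrCl₆]⁴−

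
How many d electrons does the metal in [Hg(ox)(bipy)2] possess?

Summing ligand charges against the 0 overall charge gives an oxidation state of +2 for mercury.
Group 12 minus oxidation state 2 gives a d¹⁰ configuration.

d10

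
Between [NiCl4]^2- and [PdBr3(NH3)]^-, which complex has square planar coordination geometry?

For [NiCl4]^2-: Summing ligand charges against the −2 overall charge gives an oxidation state of +2 for nickel. Ni sits in group 10, so the d-electron count is 10 − 2 = 8. Chloride is a weak-field ligand. With weak-field ligands the CFSE gain from square planar is small, so a 3d d⁸ ion takes the sterically preferred tetrahedral geometry. → tetrahedral.
For [PdBr3(NH3)]^-: Each bromide is −1; ammonia is neutral; balancing the −1 overall charge requires Pd(II). Palladium is a group-10 element; Pd(II) is therefore d⁸. A 4d d⁸ ion has a large crystal-field splitting; square planar leaves the high-energy d_{x²−y²} orbital empty and maximises CFSE. → square planar.

[PdBr3(NH3)]^-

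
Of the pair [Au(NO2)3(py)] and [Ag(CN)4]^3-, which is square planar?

For [Au(NO2)3(py)]: Summing ligand charges against the 0 overall charge gives an oxidation state of +3 for gold. Gold is a group-11 element; Au(III) is therefore d⁸. A 5d d⁸ ion has a large crystal-field splitting; square planar leaves the high-energy d_{x²−y²} orbital empty and maximises CFSE. → square planar.
For [Ag(CN)4]^3-: Summing ligand charges against the −3 overall charge gives an oxidation state of +1 for silver. Silver is a group-11 element; Ag(I) is therefore d¹⁰. A d¹⁰ ion has no crystal-field stabilisation preference between square planar and tetrahedral, so four ligands adopt the sterically favoured tetrahedral geometry. → tetrahedral.

[Au(NO2)3(py)]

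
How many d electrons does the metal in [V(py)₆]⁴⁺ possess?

Summing ligand charges against the +4 overall charge gives an oxidation state of +4 for vanadium.
V sits in group 5, so the d-electron count is 5 − 4 = 1.

d¹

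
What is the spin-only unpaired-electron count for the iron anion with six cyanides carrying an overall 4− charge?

Ligand charges: each cyanide is −1. With an overall charge of −4 the iron centre must be in the +2 oxidation state.
Fe sits in group 8, so the d-electron count is 8 − 2 = 6.
The spin state decides the count: Cyanide is a strong-field ligand (high in the spectrochemical series) for a first-row metal, so the complex is low-spin.
An octahedral low-spin d⁶ ion is t₂g⁶e_g⁰, giving 0 unpaired electrons.

0 unpaired electrons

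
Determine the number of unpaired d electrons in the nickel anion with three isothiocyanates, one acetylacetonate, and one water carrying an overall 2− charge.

Ligand charges: each isothiocyanate is −1; each acetylacetonate is −1; water is neutral. With an overall charge of −2 the nickel centre must be in the +2 oxidation state.
Group 10 minus oxidation state 2 gives a d⁸ configuration.
Counting donor atoms: 3×isothiocyanate (monodentate) → 3 donors; 1×acetylacetonate (bidentate) → 2 donors; 1×water (monodentate) → 1 donor. Coordination number = 6.
In an octahedral field the d⁸ configuration is t₂g⁶e_g² (only one arrangement possible), giving 2 unpaired electrons.

2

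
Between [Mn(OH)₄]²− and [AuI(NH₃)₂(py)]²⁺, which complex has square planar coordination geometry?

For [Mn(OH)₄]²−: Ligand charges: each hydroxide is −1. With an overall charge of −2 the manganese centre must be in the +2 oxidation state. Group 7 minus oxidation state 2 gives a d⁵ configuration. A high-spin d⁵ ion has zero CFSE in either geometry, so four ligands adopt the sterically favoured tetrahedral geometry. → tetrahedral.
For [AuI(NH₃)₂(py)]²⁺: Summing ligand charges against the +2 overall charge gives an oxidation state of +3 for gold. Au sits in group 11, so the d-electron count is 11 − 3 = 8. A 5d d⁸ ion has a large crystal-field splitting; square planar leaves the high-energy d_{x²−y²} orbital empty and maximises CFSE. → square planar.

[AuI(NH₃)₂(py)]²⁺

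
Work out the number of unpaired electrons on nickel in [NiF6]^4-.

Ligand charges: each fluoride is −1. With an overall charge of −4 the nickel centre must be in the +2 oxidation state.
Ni sits in group 10, so the d-electron count is 10 − 2 = 8.
In an octahedral field the d⁸ configuration is t₂g⁶e_g² (only one arrangement possible), giving 2 unpaired electrons.

2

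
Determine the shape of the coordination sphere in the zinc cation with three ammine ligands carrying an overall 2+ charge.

Ligand charges: ammonia is neutral. With an overall charge of +2 the zinc centre must be in the +2 oxidation state.
Zinc is a group-12 element; Zn(II) is therefore d¹⁰.
Coordination number: 3.
Three ligands around a d¹⁰ centre minimise repulsion in a trigonal-planar arrangement.

trigonal planar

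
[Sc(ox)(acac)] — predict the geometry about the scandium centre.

tetrahedral

Summing ligand charges against the 0 overall charge gives an oxidation state of +3 for scandium.
Sc sits in group 3, so the d-electron count is 3 − 3 = 0.
Counting donor atoms: 1×oxalate (bidentate) → 2 donors; 1×acetylacetonate (bidentate) → 2 donors. Coordination number = 4.
A d⁰ ion has no crystal-field stabilisation preference between square planar and tetrahedral, so four ligands adopt the sterically favoured tetrahedral geometry.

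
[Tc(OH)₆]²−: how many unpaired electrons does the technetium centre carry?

3 unpaired electrons

Each hydroxide is −1; balancing the −2 overall charge requires Tc(IV).
Technetium is a group-7 element; Tc(IV) is therefore d³.
In an octahedral field the d³ configuration is t₂g³e_g⁰ (only one arrangement possible), giving 3 unpaired electrons.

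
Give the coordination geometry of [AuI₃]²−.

trigonal planar

Each iodide is −1; balancing the −2 overall charge requires Au(I).
Au sits in group 11, so the d-electron count is 11 − 1 = 10.
With 3 monodentate ligands the coordination number is 3.
Three ligands around a d¹⁰ centre minimise repulsion in a trigonal-planar arrangement.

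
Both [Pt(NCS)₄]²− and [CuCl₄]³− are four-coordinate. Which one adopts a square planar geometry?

For [Pt(NCS)₄]²−: Each isothiocyanate is −1; balancing the −2 overall charge requires Pt(II). Pt sits in group 10, so the d-electron count is 10 − 2 = 8. A 5d d⁸ ion has a large crystal-field splitting; square planar leaves the high-energy d_{x²−y²} orbital empty and maximises CFSE. → square planar.
For [CuCl₄]³−: Ligand charges: each chloride is −1. With an overall charge of −3 the copper centre must be in the +1 oxidation state. Cu sits in group 11, so the d-electron count is 11 − 1 = 10. A d¹⁰ ion has no crystal-field stabilisation preference between square planar and tetrahedral, so four ligands adopt the sterically favoured tetrahedral geometry. → tetrahedral.

[Pt(NCS)₄]²−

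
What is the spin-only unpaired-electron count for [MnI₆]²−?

3 unpaired electrons

Summing ligand charges against the −2 overall charge gives an oxidation state of +4 for manganese.
Manganese is a group-7 element; Mn(IV) is therefore d³.
In an octahedral field the d³ configuration is t₂g³e_g⁰ (only one arrangement possible), giving 3 unpaired electrons.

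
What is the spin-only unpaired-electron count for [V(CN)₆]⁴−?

Each cyanide is −1; balancing the −4 overall charge requires V(II).
Group 5 minus oxidation state 2 gives a d³ configuration.
In an octahedral field the d³ configuration is t₂g³e_g⁰ (only one arrangement possible), giving 3 unpaired electrons.

3 unpaired electrons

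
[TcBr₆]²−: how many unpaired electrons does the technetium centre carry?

3

Each bromide is −1; balancing the −2 overall charge requires Tc(IV).
Group 7 minus oxidation state 4 gives a d³ configuration.
In an octahedral field the d³ configuration is t₂g³e_g⁰ (only one arrangement possible), giving 3 unpaired electrons.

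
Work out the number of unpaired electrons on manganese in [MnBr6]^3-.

4 unpaired electrons

Summing ligand charges against the −3 overall charge gives an oxidation state of +3 for manganese.
Mn sits in group 7, so the d-electron count is 7 − 3 = 4.
The spin state decides the count: Bromide is a weak-field ligand for a first-row metal, so the complex is high-spin.
An octahedral high-spin d⁴ ion is t₂g³e_g¹, giving 4 unpaired electrons.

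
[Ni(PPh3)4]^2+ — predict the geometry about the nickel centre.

square planar

Ligand charges: triphenylphosphine is neutral. With an overall charge of +2 the nickel centre must be in the +2 oxidation state.
Nickel is a group-10 element; Ni(II) is therefore d⁸.
With 4 monodentate ligands the coordination number is 4.
Triphenylphosphine is a strong-field ligand (high in the spectrochemical series).
A 3d d⁸ ion with strong-field ligands gains enough CFSE to favour square planar over tetrahedral.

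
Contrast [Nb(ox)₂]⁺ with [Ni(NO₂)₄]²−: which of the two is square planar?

[Ni(NO₂)₄]²−

For [Nb(ox)₂]⁺: Each oxalate is −2; balancing the +1 overall charge requires Nb(V). Niobium is a group-5 element; Nb(V) is therefore d⁰. A d⁰ ion has no crystal-field stabilisation preference between square planar and tetrahedral, so four ligands adopt the sterically favoured tetrahedral geometry. → tetrahedral.
For [Ni(NO₂)₄]²−: Ligand charges: each nitro (N-bound nitrite) is −1. With an overall charge of −2 the nickel centre must be in the +2 oxidation state. Ni sits in group 10, so the d-electron count is 10 − 2 = 8. Nitro (N-bound nitrite) is a strong-field ligand (high in the spectrochemical series). A 3d d⁸ ion with strong-field ligands gains enough CFSE to favour square planar over tetrahedral. → square planar.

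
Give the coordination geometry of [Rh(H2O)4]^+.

Water is neutral; balancing the +1 overall charge requires Rh(I).
Group 9 minus oxidation state 1 gives a d⁸ configuration.
With 4 monodentate ligands the coordination number is 4.
A 4d d⁸ ion has a large crystal-field splitting; square planar leaves the high-energy d_{x²−y²} orbital empty and maximises CFSE.

square planar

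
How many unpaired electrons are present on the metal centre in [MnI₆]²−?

3 unpaired electrons

Summing ligand charges against the −2 overall charge gives an oxidation state of +4 for manganese.
Manganese is a group-7 element; Mn(IV) is therefore d³.
In an octahedral field the d³ configuration is t₂g³e_g⁰ (only one arrangement possible), giving 3 unpaired electrons.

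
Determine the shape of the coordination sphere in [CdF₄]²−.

Each fluoride is −1; balancing the −2 overall charge requires Cd(II).
Cadmium is a group-12 element; Cd(II) is therefore d¹⁰.
Coordination number: 4.
A d¹⁰ ion has no crystal-field stabilisation preference between square planar and tetrahedral, so four ligands adopt the sterically favoured tetrahedral geometry.

tetrahedral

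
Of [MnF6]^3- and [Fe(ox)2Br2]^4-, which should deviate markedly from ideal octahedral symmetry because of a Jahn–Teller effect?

[MnF6]^3-

[MnF6]^3-: Summing ligand charges against the −3 overall charge gives an oxidation state of +3 for manganese. Mn sits in group 7, so the d-electron count is 7 − 3 = 4. Fluoride is a weak-field ligand for a first-row metal, so the complex is high-spin. The t₂g³e_g¹ (high-spin) configuration has an unevenly filled e_g set; the Jahn–Teller theorem predicts a tetragonal distortion (typically axial elongation) to lift the degeneracy.
[Fe(ox)2Br2]^4-: Ligand charges: each oxalate is −2; each bromide is −1. With an overall charge of −4 the iron centre must be in the +2 oxidation state. Group 8 minus oxidation state 2 gives a d⁶ configuration. Bromide and oxalate are weak-field ligands for a first-row metal, so the complex is high-spin. The d⁶ configuration leaves the e_g set evenly filled (or empty) — no strong Jahn–Teller driving force.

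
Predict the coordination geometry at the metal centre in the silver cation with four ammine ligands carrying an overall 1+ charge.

tetrahedral

Ligand charges: ammonia is neutral. With an overall charge of +1 the silver centre must be in the +1 oxidation state.
Ag sits in group 11, so the d-electron count is 11 − 1 = 10.
Coordination number: 4.
A d¹⁰ ion has no crystal-field stabilisation preference between square planar and tetrahedral, so four ligands adopt the sterically favoured tetrahedral geometry.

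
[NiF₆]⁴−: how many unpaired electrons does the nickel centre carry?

2 unpaired electrons

Each fluoride is −1; balancing the −4 overall charge requires Ni(II).
Ni sits in group 10, so the d-electron count is 10 − 2 = 8.
In an octahedral field the d⁸ configuration is t₂g⁶e_g² (only one arrangement possible), giving 2 unpaired electrons.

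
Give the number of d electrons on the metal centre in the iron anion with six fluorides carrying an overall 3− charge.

d5

Summing ligand charges against the −3 overall charge gives an oxidation state of +3 for iron.
Fe sits in group 8, so the d-electron count is 8 − 3 = 5.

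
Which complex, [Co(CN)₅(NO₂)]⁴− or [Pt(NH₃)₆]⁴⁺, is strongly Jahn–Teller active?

[Co(CN)₅(NO₂)]⁴−

[Co(CN)₅(NO₂)]⁴−: Ligand charges: each cyanide is −1; each nitro (N-bound nitrite) is −1. With an overall charge of −4 the cobalt centre must be in the +2 oxidation state. Co sits in group 9, so the d-electron count is 9 − 2 = 7. Cyanide and nitro (N-bound nitrite) are strong-field ligands (high in the spectrochemical series) for a first-row metal, so the complex is low-spin. The t₂g⁶e_g¹ (low-spin) configuration has an unevenly filled e_g set; the Jahn–Teller theorem predicts a tetragonal distortion (typically axial elongation) to lift the degeneracy.
[Pt(NH₃)₆]⁴⁺: Ligand charges: ammonia is neutral. With an overall charge of +4 the platinum centre must be in the +4 oxidation state. Platinum is a group-10 element; Pt(IV) is therefore d⁶. A 5d ion has a large Δₒ and is invariably low-spin. The d⁶ configuration leaves the e_g set evenly filled (or empty) — no strong Jahn–Teller driving force.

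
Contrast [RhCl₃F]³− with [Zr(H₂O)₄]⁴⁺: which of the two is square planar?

[RhCl₃F]³−

For [RhCl₃F]³−: Each chloride is −1; each fluoride is −1; balancing the −3 overall charge requires Rh(I). Rh sits in group 9, so the d-electron count is 9 − 1 = 8. A 4d d⁸ ion has a large crystal-field splitting; square planar leaves the high-energy d_{x²−y²} orbital empty and maximises CFSE. → square planar.
For [Zr(H₂O)₄]⁴⁺: Summing ligand charges against the +4 overall charge gives an oxidation state of +4 for zirconium. Zr sits in group 4, so the d-electron count is 4 − 4 = 0. A d⁰ ion has no crystal-field stabilisation preference between square planar and tetrahedral, so four ligands adopt the sterically favoured tetrahedral geometry. → tetrahedral.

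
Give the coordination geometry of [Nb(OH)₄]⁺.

Each hydroxide is −1; balancing the +1 overall charge requires Nb(V).
Nb sits in group 5, so the d-electron count is 5 − 5 = 0.
Coordination number: 4.
A d⁰ ion has no crystal-field stabilisation preference between square planar and tetrahedral, so four ligands adopt the sterically favoured tetrahedral geometry.

tetrahedral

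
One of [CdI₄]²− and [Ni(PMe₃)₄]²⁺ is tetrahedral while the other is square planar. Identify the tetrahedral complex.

[CdI₄]²−

For [CdI₄]²−: Ligand charges: each iodide is −1. With an overall charge of −2 the cadmium centre must be in the +2 oxidation state. Cadmium is a group-12 element; Cd(II) is therefore d¹⁰. A d¹⁰ ion has no crystal-field stabilisation preference between square planar and tetrahedral, so four ligands adopt the sterically favoured tetrahedral geometry. → tetrahedral.
For [Ni(PMe₃)₄]²⁺: Summing ligand charges against the +2 overall charge gives an oxidation state of +2 for nickel. Nickel is a group-10 element; Ni(II) is therefore d⁸. Trimethylphosphine is a strong-field ligand (high in the spectrochemical series). A 3d d⁸ ion with strong-field ligands gains enough CFSE to favour square planar over tetrahedral. → square planar.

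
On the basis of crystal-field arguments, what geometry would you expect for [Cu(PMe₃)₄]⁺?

tetrahedral

Summing ligand charges against the +1 overall charge gives an oxidation state of +1 for copper.
Group 11 minus oxidation state 1 gives a d¹⁰ configuration.
With 4 monodentate ligands the coordination number is 4.
A d¹⁰ ion has no crystal-field stabilisation preference between square planar and tetrahedral, so four ligands adopt the sterically favoured tetrahedral geometry.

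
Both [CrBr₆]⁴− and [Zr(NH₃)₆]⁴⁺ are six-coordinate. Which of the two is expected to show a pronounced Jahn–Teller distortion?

[CrBr₆]⁴−: Ligand charges: each bromide is −1. With an overall charge of −4 the chromium centre must be in the +2 oxidation state. Chromium is a group-6 element; Cr(II) is therefore d⁴. Bromide is a weak-field ligand for a first-row metal, so the complex is high-spin. The t₂g³e_g¹ (high-spin) configuration has an unevenly filled e_g set; the Jahn–Teller theorem predicts a tetragonal distortion (typically axial elongation) to lift the degeneracy.
[Zr(NH₃)₆]⁴⁺: Summing ligand charges against the +4 overall charge gives an oxidation state of +4 for zirconium. Zr sits in group 4, so the d-electron count is 4 − 4 = 0. The d⁰ configuration leaves the e_g set evenly filled (or empty) — no strong Jahn–Teller driving force.

[CrBr₆]⁴−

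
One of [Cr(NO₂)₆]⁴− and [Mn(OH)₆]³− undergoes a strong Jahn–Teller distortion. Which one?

[Cr(NO₂)₆]⁴−: Ligand charges: each nitro (N-bound nitrite) is −1. With an overall charge of −4 the chromium centre must be in the +2 oxidation state. Group 6 minus oxidation state 2 gives a d⁴ configuration. Nitro (N-bound nitrite) is a strong-field ligand (high in the spectrochemical series) for a first-row metal, so the complex is low-spin. The d⁴ configuration leaves the e_g set evenly filled (or empty) — no strong Jahn–Teller driving force.
[Mn(OH)₆]³−: Each hydroxide is −1; balancing the −3 overall charge requires Mn(III). Group 7 minus oxidation state 3 gives a d⁴ configuration. Hydroxide is a weak-field ligand for a first-row metal, so the complex is high-spin. The t₂g³e_g¹ (high-spin) configuration has an unevenly filled e_g set; the Jahn–Teller theorem predicts a tetragonal distortion (typically axial elongation) to lift the degeneracy.

[Mn(OH)₆]³−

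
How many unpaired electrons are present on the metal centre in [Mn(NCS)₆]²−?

3

Ligand charges: each isothiocyanate is −1. With an overall charge of −2 the manganese centre must be in the +4 oxidation state.
Group 7 minus oxidation state 4 gives a d³ configuration.
In an octahedral field the d³ configuration is t₂g³e_g⁰ (only one arrangement possible), giving 3 unpaired electrons.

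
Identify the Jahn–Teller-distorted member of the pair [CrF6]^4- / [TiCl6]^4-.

[CrF6]^4-

[CrF6]^4-: Summing ligand charges against the −4 overall charge gives an oxidation state of +2 for chromium. Cr sits in group 6, so the d-electron count is 6 − 2 = 4. Fluoride is a weak-field ligand for a first-row metal, so the complex is high-spin. The t₂g³e_g¹ (high-spin) configuration has an unevenly filled e_g set; the Jahn–Teller theorem predicts a tetragonal distortion (typically axial elongation) to lift the degeneracy.
[TiCl6]^4-: Ligand charges: each chloride is −1. With an overall charge of −4 the titanium centre must be in the +2 oxidation state. Ti sits in group 4, so the d-electron count is 4 − 2 = 2. The d² configuration leaves the e_g set evenly filled (or empty) — no strong Jahn–Teller driving force.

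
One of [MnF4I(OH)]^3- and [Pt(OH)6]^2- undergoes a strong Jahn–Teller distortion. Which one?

[MnF4I(OH)]^3-: Summing ligand charges against the −3 overall charge gives an oxidation state of +3 for manganese. Group 7 minus oxidation state 3 gives a d⁴ configuration. Fluoride, hydroxide, and iodide are weak-field ligands for a first-row metal, so the complex is high-spin. The t₂g³e_g¹ (high-spin) configuration has an unevenly filled e_g set; the Jahn–Teller theorem predicts a tetragonal distortion (typically axial elongation) to lift the degeneracy.
[Pt(OH)6]^2-: Each hydroxide is −1; balancing the −2 overall charge requires Pt(IV). Platinum is a group-10 element; Pt(IV) is therefore d⁶. A 5d ion has a large Δₒ and is invariably low-spin. The d⁶ configuration leaves the e_g set evenly filled (or empty) — no strong Jahn–Teller driving force.

[MnF4I(OH)]^3-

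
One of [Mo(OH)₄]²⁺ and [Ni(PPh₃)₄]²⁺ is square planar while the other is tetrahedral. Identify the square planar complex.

For [Mo(OH)₄]²⁺: Summing ligand charges against the +2 overall charge gives an oxidation state of +6 for molybdenum. Mo sits in group 6, so the d-electron count is 6 − 6 = 0. A d⁰ ion has no crystal-field stabilisation preference between square planar and tetrahedral, so four ligands adopt the sterically favoured tetrahedral geometry. → tetrahedral.
For [Ni(PPh₃)₄]²⁺: Summing ligand charges against the +2 overall charge gives an oxidation state of +2 for nickel. Group 10 minus oxidation state 2 gives a d⁸ configuration. Triphenylphosphine is a strong-field ligand (high in the spectrochemical series). A 3d d⁸ ion with strong-field ligands gains enough CFSE to favour square planar over tetrahedral. → square planar.

[Ni(PPh₃)₄]²⁺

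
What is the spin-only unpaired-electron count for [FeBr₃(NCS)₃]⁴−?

Each bromide is −1; each isothiocyanate is −1; balancing the −4 overall charge requires Fe(II).
Group 8 minus oxidation state 2 gives a d⁶ configuration.
The spin state decides the count: Bromide and isothiocyanate are weak-field ligands for a first-row metal, so the complex is high-spin.
An octahedral high-spin d⁶ ion is t₂g⁴e_g², giving 4 unpaired electrons.

4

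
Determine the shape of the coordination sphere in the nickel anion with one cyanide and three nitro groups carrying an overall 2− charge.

Summing ligand charges against the −2 overall charge gives an oxidation state of +2 for nickel.
Group 10 minus oxidation state 2 gives a d⁸ configuration.
With 4 monodentate ligands the coordination number is 4.
Cyanide and nitro (N-bound nitrite) are strong-field ligands (high in the spectrochemical series).
A 3d d⁸ ion with strong-field ligands gains enough CFSE to favour square planar over tetrahedral.

square planar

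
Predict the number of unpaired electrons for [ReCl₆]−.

2

Summing ligand charges against the −1 overall charge gives an oxidation state of +5 for rhenium.
Re sits in group 7, so the d-electron count is 7 − 5 = 2.
In an octahedral field the d² configuration is t₂g²e_g⁰ (only one arrangement possible), giving 2 unpaired electrons.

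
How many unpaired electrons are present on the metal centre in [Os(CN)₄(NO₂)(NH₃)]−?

Each cyanide is −1; each nitro (N-bound nitrite) is −1; ammonia is neutral; balancing the −1 overall charge requires Os(IV).
Os sits in group 8, so the d-electron count is 8 − 4 = 4.
The spin state decides the count: a 5d ion has a large Δₒ and is invariably low-spin.
An octahedral low-spin d⁴ ion is t₂g⁴e_g⁰, giving 2 unpaired electrons.

2 unpaired electrons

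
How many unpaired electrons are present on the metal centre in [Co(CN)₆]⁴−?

1 unpaired electron

Ligand charges: each cyanide is −1. With an overall charge of −4 the cobalt centre must be in the +2 oxidation state.
Cobalt is a group-9 element; Co(II) is therefore d⁷.
The spin state decides the count: Cyanide is a strong-field ligand (high in the spectrochemical series) for a first-row metal, so the complex is low-spin.
An octahedral low-spin d⁷ ion is t₂g⁶e_g¹, giving 1 unpaired electron.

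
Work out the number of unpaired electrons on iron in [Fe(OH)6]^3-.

5 unpaired electrons

Ligand charges: each hydroxide is −1. With an overall charge of −3 the iron centre must be in the +3 oxidation state.
Iron is a group-8 element; Fe(III) is therefore d⁵.
The spin state decides the count: Hydroxide is a weak-field ligand for a first-row metal, so the complex is high-spin.
An octahedral high-spin d⁵ ion is t₂g³e_g², giving 5 unpaired electrons.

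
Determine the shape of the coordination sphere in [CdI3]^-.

Each iodide is −1; balancing the −1 overall charge requires Cd(II).
Group 12 minus oxidation state 2 gives a d¹⁰ configuration.
Coordination number: 3.
Three ligands around a d¹⁰ centre minimise repulsion in a trigonal-planar arrangement.

trigonal planar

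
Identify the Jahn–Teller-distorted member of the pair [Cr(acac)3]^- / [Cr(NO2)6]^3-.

[Cr(acac)3]^-

[Cr(acac)3]^-: Each acetylacetonate is −1; balancing the −1 overall charge requires Cr(II). Group 6 minus oxidation state 2 gives a d⁴ configuration. Acetylacetonate is a weak-field ligand for a first-row metal, so the complex is high-spin. The t₂g³e_g¹ (high-spin) configuration has an unevenly filled e_g set; the Jahn–Teller theorem predicts a tetragonal distortion (typically axial elongation) to lift the degeneracy.
[Cr(NO2)6]^3-: Each nitro (N-bound nitrite) is −1; balancing the −3 overall charge requires Cr(III). Chromium is a group-6 element; Cr(III) is therefore d³. The d³ configuration leaves the e_g set evenly filled (or empty) — no strong Jahn–Teller driving force.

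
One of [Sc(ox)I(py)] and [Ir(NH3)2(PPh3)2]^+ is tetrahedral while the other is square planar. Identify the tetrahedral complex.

[Sc(ox)I(py)]

For [Sc(ox)I(py)]: Each oxalate is −2; each iodide is −1; pyridine is neutral; balancing the 0 overall charge requires Sc(III). Sc sits in group 3, so the d-electron count is 3 − 3 = 0. A d⁰ ion has no crystal-field stabilisation preference between square planar and tetrahedral, so four ligands adopt the sterically favoured tetrahedral geometry. → tetrahedral.
For [Ir(NH3)2(PPh3)2]^+: Summing ligand charges against the +1 overall charge gives an oxidation state of +1 for iridium. Group 9 minus oxidation state 1 gives a d⁸ configuration. A 5d d⁸ ion has a large crystal-field splitting; square planar leaves the high-energy d_{x²−y²} orbital empty and maximises CFSE. → square planar.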